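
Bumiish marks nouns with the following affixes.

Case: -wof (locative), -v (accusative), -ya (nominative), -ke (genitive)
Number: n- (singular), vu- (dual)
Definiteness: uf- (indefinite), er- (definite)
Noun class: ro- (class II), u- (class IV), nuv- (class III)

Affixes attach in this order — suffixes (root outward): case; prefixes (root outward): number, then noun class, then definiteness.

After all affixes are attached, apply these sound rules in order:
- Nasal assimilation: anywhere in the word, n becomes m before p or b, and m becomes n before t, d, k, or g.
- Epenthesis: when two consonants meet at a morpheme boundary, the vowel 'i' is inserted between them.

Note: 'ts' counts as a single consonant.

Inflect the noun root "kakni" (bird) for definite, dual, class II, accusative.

erirovukakniv

Attach number dual vu- → vukakni.
Attach noun class class II ro- → rovukakni.
Attach definiteness definite er- → errovukakni.
Attach case accusative -v → errovukakniv.
Nasal assimilation: no change.
Apply epenthesis: errovukakniv → erirovukakniv.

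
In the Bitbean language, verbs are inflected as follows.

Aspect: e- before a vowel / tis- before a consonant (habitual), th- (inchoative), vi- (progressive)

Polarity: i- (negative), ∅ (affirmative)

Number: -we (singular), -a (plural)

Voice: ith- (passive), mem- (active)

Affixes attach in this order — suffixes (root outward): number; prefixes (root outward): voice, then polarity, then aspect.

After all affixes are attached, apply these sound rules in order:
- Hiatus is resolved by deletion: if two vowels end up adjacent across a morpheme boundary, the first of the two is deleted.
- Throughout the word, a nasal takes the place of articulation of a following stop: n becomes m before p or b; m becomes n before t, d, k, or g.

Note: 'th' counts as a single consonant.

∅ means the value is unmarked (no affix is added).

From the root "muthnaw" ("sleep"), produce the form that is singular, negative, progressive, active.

vimemmuthnawwe

Attach voice active mem- → memmuthnaw.
Attach polarity negative i- → imemmuthnaw.
Attach number singular -we → imemmuthnawwe.
Attach aspect progressive vi- → viimemmuthnawwe.
Apply vowel deletion: viimemmuthnawwe → vimemmuthnawwe.
Nasal assimilation: no change.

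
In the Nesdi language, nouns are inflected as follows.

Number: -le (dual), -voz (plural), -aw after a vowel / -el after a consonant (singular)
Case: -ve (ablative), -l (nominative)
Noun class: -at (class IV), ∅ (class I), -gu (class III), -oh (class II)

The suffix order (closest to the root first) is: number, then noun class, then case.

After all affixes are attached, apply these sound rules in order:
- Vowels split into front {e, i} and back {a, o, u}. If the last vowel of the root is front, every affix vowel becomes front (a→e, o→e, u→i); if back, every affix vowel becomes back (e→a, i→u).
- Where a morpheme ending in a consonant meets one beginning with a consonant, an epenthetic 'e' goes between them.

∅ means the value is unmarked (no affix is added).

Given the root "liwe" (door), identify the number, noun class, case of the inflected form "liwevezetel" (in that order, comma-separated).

plural, class IV, nominative

Segment: liwe-voz-at-l.
number: -voz → plural.
noun class: -at → class IV.
case: -l → nominative.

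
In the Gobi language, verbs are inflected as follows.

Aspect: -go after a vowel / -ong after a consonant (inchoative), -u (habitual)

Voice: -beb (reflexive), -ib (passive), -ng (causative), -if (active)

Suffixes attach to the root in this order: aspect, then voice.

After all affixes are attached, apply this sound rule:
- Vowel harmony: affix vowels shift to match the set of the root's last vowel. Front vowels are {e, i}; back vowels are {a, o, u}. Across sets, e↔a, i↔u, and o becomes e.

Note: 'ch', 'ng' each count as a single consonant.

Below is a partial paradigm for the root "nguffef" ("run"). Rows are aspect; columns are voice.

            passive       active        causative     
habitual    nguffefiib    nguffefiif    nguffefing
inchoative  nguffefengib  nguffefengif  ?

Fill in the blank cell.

Attach aspect inchoative -ong (after consonant 'f') → nguffefong.
Attach voice causative -ng → nguffefongng.
Apply vowel harmony: nguffefongng → nguffefengng.

nguffefengng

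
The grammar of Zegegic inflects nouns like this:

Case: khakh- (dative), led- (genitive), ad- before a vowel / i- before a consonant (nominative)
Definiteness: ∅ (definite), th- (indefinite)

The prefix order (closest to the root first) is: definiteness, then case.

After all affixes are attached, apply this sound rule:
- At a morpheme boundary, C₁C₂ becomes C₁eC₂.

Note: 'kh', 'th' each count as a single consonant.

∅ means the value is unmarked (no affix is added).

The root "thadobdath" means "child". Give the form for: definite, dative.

definiteness = definite: zero marking, form stays thadobdath.
Attach case dative khakh- → khakhthadobdath.
Apply epenthesis: khakhthadobdath → khakhethadobdath.

khakhethadobdath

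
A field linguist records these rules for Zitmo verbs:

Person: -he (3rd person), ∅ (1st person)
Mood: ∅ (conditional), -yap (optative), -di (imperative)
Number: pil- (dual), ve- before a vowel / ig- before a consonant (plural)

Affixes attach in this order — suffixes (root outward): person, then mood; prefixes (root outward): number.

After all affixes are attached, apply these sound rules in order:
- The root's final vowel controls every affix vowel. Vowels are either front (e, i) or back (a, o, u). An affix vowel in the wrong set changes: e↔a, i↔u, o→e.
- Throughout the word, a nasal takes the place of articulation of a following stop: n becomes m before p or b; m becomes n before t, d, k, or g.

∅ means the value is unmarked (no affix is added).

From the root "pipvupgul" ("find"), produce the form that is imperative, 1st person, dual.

Attach number dual pil- → pilpipvupgul.
person = 1st person: zero marking, form stays pilpipvupgul.
Attach mood imperative -di → pilpipvupguldi.
Apply vowel harmony: pilpipvupguldi → pulpipvupguldu.
Nasal assimilation: no change.

pulpipvupguldu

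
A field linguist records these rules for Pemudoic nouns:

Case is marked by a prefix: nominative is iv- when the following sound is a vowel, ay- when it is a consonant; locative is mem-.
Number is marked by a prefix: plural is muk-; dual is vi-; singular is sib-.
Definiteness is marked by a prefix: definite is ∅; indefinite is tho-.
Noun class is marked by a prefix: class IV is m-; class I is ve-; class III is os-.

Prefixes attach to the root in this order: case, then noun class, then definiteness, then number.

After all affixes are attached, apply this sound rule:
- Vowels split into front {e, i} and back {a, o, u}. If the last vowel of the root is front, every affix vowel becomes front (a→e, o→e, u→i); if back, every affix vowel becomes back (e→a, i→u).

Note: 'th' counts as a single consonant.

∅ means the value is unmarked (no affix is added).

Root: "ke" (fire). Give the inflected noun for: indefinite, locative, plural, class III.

Attach case locative mem- → memke.
Attach noun class class III os- → osmemke.
Attach definiteness indefinite tho- → thoosmemke.
Attach number plural muk- → mukthoosmemke.
Apply vowel harmony: mukthoosmemke → miktheesmemke.

miktheesmemke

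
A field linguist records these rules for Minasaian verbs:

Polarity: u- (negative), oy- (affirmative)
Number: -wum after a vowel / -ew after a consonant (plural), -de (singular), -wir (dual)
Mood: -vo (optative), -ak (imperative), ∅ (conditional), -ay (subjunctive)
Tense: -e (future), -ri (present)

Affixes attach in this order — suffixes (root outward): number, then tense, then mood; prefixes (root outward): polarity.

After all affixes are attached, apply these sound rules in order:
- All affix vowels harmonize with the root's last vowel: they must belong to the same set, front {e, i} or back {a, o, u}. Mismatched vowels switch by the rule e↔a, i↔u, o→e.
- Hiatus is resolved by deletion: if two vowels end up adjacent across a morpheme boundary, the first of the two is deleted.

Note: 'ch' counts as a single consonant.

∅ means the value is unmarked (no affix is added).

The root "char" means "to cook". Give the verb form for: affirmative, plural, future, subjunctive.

Attach number plural -ew (after consonant 'r') → charew.
Attach polarity affirmative oy- → oycharew.
Attach tense future -e → oycharewe.
Attach mood subjunctive -ay → oychareweay.
Apply vowel harmony: oychareweay → oycharawaay.
Apply vowel deletion: oycharawaay → oycharaway.

oycharaway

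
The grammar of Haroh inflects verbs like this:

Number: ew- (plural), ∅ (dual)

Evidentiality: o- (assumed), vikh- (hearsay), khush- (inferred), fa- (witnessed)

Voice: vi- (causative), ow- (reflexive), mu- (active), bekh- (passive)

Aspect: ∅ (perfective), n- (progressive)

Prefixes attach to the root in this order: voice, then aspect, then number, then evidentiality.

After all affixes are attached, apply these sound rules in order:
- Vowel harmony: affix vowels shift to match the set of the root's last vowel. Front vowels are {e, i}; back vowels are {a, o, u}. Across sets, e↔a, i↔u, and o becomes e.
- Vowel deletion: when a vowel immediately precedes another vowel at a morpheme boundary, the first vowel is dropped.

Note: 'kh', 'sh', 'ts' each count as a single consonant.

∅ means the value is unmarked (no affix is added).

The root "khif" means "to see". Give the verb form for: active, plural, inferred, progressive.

Attach voice active mu- → mukhif.
Attach aspect progressive n- → nmukhif.
Attach number plural ew- → ewnmukhif.
Attach evidentiality inferred khush- → khushewnmukhif.
Apply vowel harmony: khushewnmukhif → khishewnmikhif.
Vowel deletion: no change.

khishewnmikhif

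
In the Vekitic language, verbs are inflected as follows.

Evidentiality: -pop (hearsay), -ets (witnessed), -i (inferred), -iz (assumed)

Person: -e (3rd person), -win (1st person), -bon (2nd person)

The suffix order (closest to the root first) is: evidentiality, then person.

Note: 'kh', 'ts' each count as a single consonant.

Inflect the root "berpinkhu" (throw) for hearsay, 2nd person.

Attach evidentiality hearsay -pop → berpinkhupop.
Attach person 2nd person -bon → berpinkhupopbon.

berpinkhupopbon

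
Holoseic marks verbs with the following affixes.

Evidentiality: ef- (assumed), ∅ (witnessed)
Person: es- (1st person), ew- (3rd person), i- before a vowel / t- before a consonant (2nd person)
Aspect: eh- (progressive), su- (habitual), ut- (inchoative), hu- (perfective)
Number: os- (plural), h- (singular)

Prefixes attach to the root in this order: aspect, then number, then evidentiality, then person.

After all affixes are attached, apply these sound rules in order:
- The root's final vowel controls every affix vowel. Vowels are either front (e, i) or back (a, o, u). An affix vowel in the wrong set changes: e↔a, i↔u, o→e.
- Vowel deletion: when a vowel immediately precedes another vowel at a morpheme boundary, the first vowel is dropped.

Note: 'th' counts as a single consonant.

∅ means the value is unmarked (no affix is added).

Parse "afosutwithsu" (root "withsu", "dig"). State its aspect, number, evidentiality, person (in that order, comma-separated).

inchoative, plural, assumed, 2nd person

Segment: i-ef-os-ut-withsu.
aspect: ut- → inchoative.
number: os- → plural.
evidentiality: ef- → assumed.
person: i/t- → 2nd person.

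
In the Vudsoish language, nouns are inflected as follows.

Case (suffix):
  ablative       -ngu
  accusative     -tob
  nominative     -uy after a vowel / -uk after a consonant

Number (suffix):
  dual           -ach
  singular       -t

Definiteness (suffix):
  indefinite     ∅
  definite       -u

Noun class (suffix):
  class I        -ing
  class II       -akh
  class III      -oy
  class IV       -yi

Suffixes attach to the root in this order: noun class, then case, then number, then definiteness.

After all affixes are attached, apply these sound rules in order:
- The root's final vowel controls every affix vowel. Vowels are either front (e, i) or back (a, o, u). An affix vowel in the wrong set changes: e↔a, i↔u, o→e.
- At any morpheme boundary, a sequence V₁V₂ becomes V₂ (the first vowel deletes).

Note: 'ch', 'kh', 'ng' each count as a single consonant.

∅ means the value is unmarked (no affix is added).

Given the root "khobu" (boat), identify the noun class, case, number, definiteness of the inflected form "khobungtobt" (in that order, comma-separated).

Segment: khobu-ing-tob-t.
noun class: -ing → class I.
case: -tob → accusative.
number: -t → singular.
definiteness: ∅ → indefinite.

class I, accusative, singular, indefinite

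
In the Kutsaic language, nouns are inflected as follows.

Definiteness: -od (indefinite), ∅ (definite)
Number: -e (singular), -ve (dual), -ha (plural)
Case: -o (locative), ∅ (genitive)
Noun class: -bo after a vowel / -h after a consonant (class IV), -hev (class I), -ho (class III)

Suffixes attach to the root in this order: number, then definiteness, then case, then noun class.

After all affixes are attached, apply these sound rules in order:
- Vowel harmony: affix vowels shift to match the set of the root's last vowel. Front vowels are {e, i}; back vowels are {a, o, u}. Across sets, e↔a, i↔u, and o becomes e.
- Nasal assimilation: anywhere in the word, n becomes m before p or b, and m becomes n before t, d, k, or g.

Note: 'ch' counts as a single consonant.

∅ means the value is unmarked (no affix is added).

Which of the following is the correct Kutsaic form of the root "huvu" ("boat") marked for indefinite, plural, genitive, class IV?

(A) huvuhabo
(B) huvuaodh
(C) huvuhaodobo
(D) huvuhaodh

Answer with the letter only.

Attach number plural -ha → huvuha.
Attach definiteness indefinite -od → huvuhaod.
case = genitive: zero marking, form stays huvuhaod.
Attach noun class class IV -h (after consonant 'd') → huvuhaodh.
Vowel harmony: no change.
Nasal assimilation: no change.
So the correct form is huvuhaodh, option (D).
(C) huvuhaodobo is wrong: it uses locative instead of genitive for case.
(A) huvuhabo is wrong: it uses definite instead of indefinite for definiteness.
(B) huvuaodh is wrong: it uses singular instead of plural for number.

D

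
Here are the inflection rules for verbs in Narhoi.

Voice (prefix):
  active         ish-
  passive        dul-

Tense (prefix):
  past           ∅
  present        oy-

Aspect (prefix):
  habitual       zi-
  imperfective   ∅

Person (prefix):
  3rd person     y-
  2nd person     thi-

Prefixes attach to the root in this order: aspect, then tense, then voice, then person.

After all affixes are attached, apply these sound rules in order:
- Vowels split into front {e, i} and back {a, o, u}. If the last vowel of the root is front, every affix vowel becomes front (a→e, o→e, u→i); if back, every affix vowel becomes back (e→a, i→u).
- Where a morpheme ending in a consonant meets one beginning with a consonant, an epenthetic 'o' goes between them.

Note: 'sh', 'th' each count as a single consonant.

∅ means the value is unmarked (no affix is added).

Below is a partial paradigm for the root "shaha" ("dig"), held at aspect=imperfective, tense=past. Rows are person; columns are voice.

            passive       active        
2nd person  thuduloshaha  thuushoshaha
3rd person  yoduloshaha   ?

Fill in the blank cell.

yushoshaha

aspect = imperfective: zero marking, form stays shaha.
tense = past: zero marking, form stays shaha.
Attach voice active ish- → ishshaha.
Attach person 3rd person y- → yishshaha.
Apply vowel harmony: yishshaha → yushshaha.
Apply epenthesis: yushshaha → yushoshaha.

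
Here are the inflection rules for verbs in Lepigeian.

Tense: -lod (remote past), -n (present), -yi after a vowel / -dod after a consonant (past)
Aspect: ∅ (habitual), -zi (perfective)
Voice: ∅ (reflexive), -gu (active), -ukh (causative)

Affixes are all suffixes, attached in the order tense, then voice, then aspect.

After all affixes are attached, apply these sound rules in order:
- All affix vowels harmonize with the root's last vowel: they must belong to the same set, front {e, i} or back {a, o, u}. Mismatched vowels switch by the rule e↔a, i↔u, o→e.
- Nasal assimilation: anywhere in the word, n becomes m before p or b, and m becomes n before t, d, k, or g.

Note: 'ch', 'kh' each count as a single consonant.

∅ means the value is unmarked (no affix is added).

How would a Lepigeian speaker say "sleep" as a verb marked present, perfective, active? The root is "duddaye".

Attach tense present -n → duddayen.
Attach voice active -gu → duddayengu.
Attach aspect perfective -zi → duddayenguzi.
Apply vowel harmony: duddayenguzi → duddayengizi.
Nasal assimilation: no change.

duddayengizi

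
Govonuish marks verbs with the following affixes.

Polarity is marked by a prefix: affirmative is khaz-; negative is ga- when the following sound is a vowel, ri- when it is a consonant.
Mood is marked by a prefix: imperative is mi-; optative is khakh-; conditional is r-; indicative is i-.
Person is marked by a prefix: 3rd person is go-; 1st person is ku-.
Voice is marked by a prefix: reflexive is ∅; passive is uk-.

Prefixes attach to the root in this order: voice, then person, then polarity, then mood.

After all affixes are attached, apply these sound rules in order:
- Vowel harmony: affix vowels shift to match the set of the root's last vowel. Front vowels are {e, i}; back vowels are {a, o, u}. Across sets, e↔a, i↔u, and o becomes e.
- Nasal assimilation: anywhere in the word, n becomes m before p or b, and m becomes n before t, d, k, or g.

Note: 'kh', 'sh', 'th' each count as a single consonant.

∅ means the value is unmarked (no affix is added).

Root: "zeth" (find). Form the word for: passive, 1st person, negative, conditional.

rrikiikzeth

Attach voice passive uk- → ukzeth.
Attach person 1st person ku- → kuukzeth.
Attach polarity negative ri- (before consonant 'k') → rikuukzeth.
Attach mood conditional r- → rrikuukzeth.
Apply vowel harmony: rrikuukzeth → rrikiikzeth.
Nasal assimilation: no change.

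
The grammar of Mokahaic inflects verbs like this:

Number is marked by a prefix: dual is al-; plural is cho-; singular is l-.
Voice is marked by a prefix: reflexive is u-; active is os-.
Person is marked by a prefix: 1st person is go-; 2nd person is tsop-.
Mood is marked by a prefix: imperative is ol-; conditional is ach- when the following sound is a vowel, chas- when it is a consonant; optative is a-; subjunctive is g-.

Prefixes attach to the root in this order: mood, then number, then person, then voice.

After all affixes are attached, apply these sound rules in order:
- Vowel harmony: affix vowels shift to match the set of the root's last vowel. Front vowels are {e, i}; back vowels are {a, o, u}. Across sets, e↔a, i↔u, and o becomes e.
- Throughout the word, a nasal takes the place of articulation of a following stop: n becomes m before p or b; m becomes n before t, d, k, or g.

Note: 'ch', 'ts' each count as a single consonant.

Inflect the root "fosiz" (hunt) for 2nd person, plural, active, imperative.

Attach mood imperative ol- → olfosiz.
Attach number plural cho- → choolfosiz.
Attach person 2nd person tsop- → tsopchoolfosiz.
Attach voice active os- → ostsopchoolfosiz.
Apply vowel harmony: ostsopchoolfosiz → estsepcheelfosiz.
Nasal assimilation: no change.

estsepcheelfosiz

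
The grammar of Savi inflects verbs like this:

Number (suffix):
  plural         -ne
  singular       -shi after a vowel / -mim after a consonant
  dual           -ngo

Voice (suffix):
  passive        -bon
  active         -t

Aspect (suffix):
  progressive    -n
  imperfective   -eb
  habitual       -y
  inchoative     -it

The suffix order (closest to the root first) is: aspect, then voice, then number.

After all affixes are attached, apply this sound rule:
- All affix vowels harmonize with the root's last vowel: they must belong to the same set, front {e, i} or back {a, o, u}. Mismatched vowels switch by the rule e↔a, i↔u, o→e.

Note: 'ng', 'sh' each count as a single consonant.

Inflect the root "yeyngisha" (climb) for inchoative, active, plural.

yeyngishauttna

Attach aspect inchoative -it → yeyngishait.
Attach voice active -t → yeyngishaitt.
Attach number plural -ne → yeyngishaittne.
Apply vowel harmony: yeyngishaittne → yeyngishauttna.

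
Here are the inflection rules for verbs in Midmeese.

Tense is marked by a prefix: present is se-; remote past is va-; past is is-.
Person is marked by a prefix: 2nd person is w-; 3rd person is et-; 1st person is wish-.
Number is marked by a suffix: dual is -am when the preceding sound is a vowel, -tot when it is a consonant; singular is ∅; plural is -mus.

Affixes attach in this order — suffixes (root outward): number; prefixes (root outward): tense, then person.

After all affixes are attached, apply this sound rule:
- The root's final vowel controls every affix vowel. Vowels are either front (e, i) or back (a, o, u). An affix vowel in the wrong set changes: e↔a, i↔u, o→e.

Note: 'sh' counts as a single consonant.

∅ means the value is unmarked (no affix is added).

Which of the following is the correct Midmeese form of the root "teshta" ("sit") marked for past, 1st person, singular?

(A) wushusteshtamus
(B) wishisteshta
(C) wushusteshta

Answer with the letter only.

Attach tense past is- → isteshta.
number = singular: zero marking, form stays isteshta.
Attach person 1st person wish- → wishisteshta.
Apply vowel harmony: wishisteshta → wushusteshta.
So the correct form is wushusteshta, option (C).
(A) wushusteshtamus is wrong: it uses plural instead of singular for number.
(B) wishisteshta is wrong: it fails to apply the sound rule(s).

C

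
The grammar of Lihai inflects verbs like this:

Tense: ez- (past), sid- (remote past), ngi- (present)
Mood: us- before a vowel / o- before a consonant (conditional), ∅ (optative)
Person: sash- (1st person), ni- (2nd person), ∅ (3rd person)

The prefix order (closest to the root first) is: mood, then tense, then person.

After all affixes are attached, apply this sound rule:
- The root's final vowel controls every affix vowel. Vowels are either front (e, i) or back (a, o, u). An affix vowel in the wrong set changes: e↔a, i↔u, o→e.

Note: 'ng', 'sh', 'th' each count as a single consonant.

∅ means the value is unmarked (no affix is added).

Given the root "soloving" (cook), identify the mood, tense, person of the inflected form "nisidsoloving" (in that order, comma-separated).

optative, remote past, 2nd person

Segment: ni-sid-soloving.
mood: ∅ → optative.
tense: sid- → remote past.
person: ni- → 2nd person.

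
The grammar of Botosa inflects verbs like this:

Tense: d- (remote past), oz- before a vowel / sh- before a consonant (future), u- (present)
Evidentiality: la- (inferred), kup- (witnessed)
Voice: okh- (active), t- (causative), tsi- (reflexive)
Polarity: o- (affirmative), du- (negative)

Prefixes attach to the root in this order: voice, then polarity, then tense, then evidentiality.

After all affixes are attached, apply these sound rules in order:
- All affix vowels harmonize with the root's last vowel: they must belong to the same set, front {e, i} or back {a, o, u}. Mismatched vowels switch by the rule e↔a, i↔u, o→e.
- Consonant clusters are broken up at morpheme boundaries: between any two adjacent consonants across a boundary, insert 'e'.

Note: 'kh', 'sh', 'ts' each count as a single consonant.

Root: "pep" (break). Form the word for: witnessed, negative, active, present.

Attach voice active okh- → okhpep.
Attach polarity negative du- → duokhpep.
Attach tense present u- → uduokhpep.
Attach evidentiality witnessed kup- → kupuduokhpep.
Apply vowel harmony: kupuduokhpep → kipidiekhpep.
Apply epenthesis: kipidiekhpep → kipidiekhepep.

kipidiekhepep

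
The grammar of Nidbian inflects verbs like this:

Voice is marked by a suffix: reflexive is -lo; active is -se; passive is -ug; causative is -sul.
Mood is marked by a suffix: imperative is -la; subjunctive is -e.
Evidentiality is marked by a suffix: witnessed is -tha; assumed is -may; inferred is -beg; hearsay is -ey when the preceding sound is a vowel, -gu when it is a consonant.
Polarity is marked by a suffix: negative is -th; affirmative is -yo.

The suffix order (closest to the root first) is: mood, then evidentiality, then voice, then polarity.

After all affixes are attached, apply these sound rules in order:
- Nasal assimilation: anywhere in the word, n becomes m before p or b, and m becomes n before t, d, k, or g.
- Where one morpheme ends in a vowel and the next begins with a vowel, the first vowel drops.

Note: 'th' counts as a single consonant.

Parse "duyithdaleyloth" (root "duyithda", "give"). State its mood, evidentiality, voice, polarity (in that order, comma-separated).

Segment: duyithda-la-ey-lo-th.
mood: -la → imperative.
evidentiality: -ey/gu → hearsay.
voice: -lo → reflexive.
polarity: -th → negative.

imperative, hearsay, reflexive, negative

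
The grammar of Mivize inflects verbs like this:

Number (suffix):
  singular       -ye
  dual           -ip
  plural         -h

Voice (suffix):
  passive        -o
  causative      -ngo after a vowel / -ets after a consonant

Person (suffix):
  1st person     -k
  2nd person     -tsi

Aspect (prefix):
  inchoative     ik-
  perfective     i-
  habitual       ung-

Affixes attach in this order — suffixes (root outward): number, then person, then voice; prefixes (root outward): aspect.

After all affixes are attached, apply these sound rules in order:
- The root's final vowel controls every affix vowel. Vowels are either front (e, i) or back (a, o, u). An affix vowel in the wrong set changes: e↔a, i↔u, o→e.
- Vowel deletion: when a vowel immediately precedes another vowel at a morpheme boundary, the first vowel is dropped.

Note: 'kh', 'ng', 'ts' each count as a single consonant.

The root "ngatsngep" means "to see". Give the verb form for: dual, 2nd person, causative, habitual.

ingngatsngepiptsinge

Attach number dual -ip → ngatsngepip.
Attach aspect habitual ung- → ungngatsngepip.
Attach person 2nd person -tsi → ungngatsngepiptsi.
Attach voice causative -ngo (after vowel 'i') → ungngatsngepiptsingo.
Apply vowel harmony: ungngatsngepiptsingo → ingngatsngepiptsinge.
Vowel deletion: no change.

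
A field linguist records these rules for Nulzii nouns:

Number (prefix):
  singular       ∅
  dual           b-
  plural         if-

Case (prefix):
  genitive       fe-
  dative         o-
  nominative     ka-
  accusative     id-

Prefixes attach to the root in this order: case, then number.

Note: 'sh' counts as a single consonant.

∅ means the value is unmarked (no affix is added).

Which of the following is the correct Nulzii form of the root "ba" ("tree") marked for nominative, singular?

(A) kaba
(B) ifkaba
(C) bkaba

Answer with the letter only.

Attach case nominative ka- → kaba.
number = singular: zero marking, form stays kaba.
So the correct form is kaba, option (A).
(B) ifkaba is wrong: it uses plural instead of singular for number.
(C) bkaba is wrong: it uses dual instead of singular for number.

A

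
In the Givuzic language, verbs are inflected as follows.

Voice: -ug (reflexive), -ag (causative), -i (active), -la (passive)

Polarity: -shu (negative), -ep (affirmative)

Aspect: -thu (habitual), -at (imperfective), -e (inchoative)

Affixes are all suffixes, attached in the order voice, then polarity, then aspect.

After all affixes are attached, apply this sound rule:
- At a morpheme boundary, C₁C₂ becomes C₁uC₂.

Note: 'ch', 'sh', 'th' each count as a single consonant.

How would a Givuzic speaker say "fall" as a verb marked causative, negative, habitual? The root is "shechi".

Attach voice causative -ag → shechiag.
Attach polarity negative -shu → shechiagshu.
Attach aspect habitual -thu → shechiagshuthu.
Apply epenthesis: shechiagshuthu → shechiagushuthu.

shechiagushuthu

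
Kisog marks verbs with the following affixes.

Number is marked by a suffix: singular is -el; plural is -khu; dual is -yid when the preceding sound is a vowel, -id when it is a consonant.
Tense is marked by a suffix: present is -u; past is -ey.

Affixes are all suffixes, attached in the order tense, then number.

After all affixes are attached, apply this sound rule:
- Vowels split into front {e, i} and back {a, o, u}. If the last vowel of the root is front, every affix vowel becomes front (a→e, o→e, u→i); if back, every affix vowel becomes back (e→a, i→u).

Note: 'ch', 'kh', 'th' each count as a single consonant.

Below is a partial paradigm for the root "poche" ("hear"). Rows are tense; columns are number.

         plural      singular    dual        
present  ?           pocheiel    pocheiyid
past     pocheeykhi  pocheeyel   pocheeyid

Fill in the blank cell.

Attach tense present -u → pocheu.
Attach number plural -khu → pocheukhu.
Apply vowel harmony: pocheukhu → pocheikhi.

pocheikhi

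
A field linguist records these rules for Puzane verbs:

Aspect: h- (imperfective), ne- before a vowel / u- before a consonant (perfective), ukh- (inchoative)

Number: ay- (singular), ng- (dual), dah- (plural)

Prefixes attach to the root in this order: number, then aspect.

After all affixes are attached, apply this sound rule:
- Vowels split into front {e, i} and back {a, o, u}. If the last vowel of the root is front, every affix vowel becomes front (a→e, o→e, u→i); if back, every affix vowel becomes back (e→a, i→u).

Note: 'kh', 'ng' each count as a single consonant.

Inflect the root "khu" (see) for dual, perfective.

ungkhu

Attach number dual ng- → ngkhu.
Attach aspect perfective u- (before consonant 'ng') → ungkhu.
Vowel harmony: no change.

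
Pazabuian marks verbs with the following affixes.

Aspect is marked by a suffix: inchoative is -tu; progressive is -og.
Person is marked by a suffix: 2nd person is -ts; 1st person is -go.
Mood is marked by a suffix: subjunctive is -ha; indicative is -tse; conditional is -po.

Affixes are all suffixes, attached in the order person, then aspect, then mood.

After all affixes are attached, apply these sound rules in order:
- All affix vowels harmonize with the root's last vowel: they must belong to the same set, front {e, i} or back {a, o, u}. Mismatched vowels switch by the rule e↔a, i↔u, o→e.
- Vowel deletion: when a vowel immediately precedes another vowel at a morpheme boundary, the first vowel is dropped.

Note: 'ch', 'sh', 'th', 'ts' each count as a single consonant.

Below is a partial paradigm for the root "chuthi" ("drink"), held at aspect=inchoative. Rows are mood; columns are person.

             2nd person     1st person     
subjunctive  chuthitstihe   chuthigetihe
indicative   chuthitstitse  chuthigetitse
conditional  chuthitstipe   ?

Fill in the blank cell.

chuthigetipe

Attach person 1st person -go → chuthigo.
Attach aspect inchoative -tu → chuthigotu.
Attach mood conditional -po → chuthigotupo.
Apply vowel harmony: chuthigotupo → chuthigetipe.
Vowel deletion: no change.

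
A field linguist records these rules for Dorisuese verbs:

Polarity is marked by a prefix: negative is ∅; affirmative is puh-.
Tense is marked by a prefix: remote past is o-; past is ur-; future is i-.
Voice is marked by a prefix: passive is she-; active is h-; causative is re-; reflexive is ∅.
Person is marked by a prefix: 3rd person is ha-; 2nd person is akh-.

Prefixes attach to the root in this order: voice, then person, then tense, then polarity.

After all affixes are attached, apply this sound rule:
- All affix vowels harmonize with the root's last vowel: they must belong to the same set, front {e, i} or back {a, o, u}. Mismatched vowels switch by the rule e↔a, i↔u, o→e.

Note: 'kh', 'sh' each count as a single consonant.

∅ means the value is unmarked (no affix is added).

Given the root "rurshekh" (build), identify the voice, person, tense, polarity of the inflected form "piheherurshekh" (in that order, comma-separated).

Segment: puh-o-ha-rurshekh.
voice: ∅ → reflexive.
person: ha- → 3rd person.
tense: o- → remote past.
polarity: puh- → affirmative.

reflexive, 3rd person, remote past, affirmative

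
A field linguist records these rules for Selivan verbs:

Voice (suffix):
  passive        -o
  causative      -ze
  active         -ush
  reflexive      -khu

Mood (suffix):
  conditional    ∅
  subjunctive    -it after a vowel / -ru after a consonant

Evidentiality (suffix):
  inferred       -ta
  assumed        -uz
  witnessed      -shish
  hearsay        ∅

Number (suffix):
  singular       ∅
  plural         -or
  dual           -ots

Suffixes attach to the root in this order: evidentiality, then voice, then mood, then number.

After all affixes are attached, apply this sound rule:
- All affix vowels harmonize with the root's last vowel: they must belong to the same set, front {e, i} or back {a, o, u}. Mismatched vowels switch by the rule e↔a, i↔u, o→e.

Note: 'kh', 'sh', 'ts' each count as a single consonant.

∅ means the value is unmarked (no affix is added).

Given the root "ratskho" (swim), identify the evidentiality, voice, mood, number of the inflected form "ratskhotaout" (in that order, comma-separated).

inferred, passive, subjunctive, singular

Segment: ratskho-ta-o-it.
evidentiality: -ta → inferred.
voice: -o → passive.
mood: -it/ru → subjunctive.
number: ∅ → singular.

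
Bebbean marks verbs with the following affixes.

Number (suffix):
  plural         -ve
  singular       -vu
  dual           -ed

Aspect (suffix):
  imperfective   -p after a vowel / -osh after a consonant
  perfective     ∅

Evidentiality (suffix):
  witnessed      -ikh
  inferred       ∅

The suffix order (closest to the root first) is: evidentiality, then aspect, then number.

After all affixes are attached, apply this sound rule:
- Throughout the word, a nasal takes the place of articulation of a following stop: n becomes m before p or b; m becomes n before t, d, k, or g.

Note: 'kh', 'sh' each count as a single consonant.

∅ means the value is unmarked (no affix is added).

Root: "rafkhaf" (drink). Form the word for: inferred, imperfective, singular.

evidentiality = inferred: zero marking, form stays rafkhaf.
Attach aspect imperfective -osh (after consonant 'f') → rafkhafosh.
Attach number singular -vu → rafkhafoshvu.
Nasal assimilation: no change.

rafkhafoshvu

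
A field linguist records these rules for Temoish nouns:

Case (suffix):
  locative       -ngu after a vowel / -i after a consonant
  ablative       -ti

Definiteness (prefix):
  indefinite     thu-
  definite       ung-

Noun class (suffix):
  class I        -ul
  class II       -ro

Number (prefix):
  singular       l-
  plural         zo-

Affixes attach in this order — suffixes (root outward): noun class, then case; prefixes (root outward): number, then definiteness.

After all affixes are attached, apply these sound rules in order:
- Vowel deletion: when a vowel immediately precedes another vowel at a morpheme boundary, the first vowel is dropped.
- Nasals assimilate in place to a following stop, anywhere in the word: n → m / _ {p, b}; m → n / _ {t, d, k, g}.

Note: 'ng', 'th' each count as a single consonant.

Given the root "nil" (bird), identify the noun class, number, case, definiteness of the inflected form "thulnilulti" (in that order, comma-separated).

class I, singular, ablative, indefinite

Segment: thu-l-nil-ul-ti.
noun class: -ul → class I.
number: l- → singular.
case: -ti → ablative.
definiteness: thu- → indefinite.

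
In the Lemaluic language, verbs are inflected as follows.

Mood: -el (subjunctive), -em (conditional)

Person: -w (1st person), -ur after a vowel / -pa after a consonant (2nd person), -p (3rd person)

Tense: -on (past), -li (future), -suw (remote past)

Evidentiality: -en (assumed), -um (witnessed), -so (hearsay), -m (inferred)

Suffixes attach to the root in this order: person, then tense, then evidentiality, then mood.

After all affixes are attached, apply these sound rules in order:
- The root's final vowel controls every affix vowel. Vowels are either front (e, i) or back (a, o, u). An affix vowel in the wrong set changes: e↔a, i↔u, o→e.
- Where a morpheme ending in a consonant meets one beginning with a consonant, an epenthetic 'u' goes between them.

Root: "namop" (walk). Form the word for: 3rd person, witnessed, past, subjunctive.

namopuponumal

Attach person 3rd person -p → namopp.
Attach tense past -on → namoppon.
Attach evidentiality witnessed -um → namopponum.
Attach mood subjunctive -el → namopponumel.
Apply vowel harmony: namopponumel → namopponumal.
Apply epenthesis: namopponumal → namopuponumal.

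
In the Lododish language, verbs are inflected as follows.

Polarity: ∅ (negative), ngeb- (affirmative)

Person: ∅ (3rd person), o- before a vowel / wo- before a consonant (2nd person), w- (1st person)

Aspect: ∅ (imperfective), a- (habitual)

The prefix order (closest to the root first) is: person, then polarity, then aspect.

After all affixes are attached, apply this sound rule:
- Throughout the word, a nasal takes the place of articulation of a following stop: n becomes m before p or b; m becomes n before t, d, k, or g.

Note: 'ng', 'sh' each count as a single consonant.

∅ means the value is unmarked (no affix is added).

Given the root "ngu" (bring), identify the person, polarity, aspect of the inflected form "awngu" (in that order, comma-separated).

Segment: a-w-ngu.
person: w- → 1st person.
polarity: ∅ → negative.
aspect: a- → habitual.

1st person, negative, habitual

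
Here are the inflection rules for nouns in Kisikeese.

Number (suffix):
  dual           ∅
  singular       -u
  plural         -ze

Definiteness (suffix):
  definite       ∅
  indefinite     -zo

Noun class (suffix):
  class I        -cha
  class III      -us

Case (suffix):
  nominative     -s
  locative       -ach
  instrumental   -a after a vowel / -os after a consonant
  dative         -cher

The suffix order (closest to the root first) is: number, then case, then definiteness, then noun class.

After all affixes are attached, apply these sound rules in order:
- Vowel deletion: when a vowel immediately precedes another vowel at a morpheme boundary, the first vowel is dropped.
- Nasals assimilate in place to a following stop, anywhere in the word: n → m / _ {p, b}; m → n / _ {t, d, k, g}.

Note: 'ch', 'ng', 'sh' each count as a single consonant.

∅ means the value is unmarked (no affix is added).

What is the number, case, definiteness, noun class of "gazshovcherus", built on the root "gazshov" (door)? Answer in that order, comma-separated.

dual, dative, definite, class III

Segment: gazshov-cher-us.
number: ∅ → dual.
case: -cher → dative.
definiteness: ∅ → definite.
noun class: -us → class III.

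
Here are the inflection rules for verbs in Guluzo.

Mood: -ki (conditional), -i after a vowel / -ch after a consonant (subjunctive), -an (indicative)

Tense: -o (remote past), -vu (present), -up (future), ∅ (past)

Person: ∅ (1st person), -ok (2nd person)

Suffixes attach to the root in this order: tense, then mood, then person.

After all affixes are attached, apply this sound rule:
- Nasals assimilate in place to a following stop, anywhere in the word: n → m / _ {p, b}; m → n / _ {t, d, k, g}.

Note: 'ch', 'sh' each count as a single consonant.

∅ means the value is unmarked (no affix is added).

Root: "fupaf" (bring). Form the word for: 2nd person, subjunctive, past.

fupafchok

tense = past: zero marking, form stays fupaf.
Attach mood subjunctive -ch (after consonant 'f') → fupafch.
Attach person 2nd person -ok → fupafchok.
Nasal assimilation: no change.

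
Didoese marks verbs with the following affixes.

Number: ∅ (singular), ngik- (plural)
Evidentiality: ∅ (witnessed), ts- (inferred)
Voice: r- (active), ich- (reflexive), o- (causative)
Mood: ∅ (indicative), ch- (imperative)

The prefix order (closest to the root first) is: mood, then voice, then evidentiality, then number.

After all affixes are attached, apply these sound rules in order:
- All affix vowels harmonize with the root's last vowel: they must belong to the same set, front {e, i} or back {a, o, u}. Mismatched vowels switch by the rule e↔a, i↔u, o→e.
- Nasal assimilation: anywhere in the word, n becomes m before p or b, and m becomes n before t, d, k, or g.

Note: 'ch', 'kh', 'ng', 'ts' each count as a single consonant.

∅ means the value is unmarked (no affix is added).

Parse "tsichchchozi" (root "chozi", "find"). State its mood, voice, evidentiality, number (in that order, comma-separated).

imperative, reflexive, inferred, singular

Segment: ts-ich-ch-chozi.
mood: ch- → imperative.
voice: ich- → reflexive.
evidentiality: ts- → inferred.
number: ∅ → singular.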